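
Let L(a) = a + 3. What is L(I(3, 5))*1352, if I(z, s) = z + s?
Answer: 14872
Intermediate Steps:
I(z, s) = s + z
L(a) = 3 + a
L(I(3, 5))*1352 = (3 + (5 + 3))*1352 = (3 + 8)*1352 = 11*1352 = 14872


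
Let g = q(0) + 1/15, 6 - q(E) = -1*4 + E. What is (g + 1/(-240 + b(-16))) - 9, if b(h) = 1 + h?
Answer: 271/255 ≈ 1.0627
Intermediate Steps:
q(E) = 10 - E (q(E) = 6 - (-1*4 + E) = 6 - (-4 + E) = 6 + (4 - E) = 10 - E)
g = 151/15 (g = (10 - 1*0) + 1/15 = (10 + 0) + 1/15 = 10 + 1/15 = 151/15 ≈ 10.067)
(g + 1/(-240 + b(-16))) - 9 = (151/15 + 1/(-240 + (1 - 16))) - 9 = (151/15 + 1/(-240 - 15)) - 9 = (151/15 + 1/(-255)) - 9 = (151/15 - 1/255) - 9 = 2566/255 - 9 = 271/255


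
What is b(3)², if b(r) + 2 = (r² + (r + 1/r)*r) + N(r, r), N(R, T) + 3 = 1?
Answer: 225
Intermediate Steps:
N(R, T) = -2 (N(R, T) = -3 + 1 = -2)
b(r) = -4 + r² + r*(r + 1/r) (b(r) = -2 + ((r² + (r + 1/r)*r) - 2) = -2 + ((r² + r*(r + 1/r)) - 2) = -2 + (-2 + r² + r*(r + 1/r)) = -4 + r² + r*(r + 1/r))
b(3)² = (-3 + 2*3²)² = (-3 + 2*9)² = (-3 + 18)² = 15² = 225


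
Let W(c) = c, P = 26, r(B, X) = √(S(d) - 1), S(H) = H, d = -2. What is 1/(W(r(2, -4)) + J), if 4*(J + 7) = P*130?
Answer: 838/702247 - I*√3/702247 ≈ 0.0011933 - 2.4664e-6*I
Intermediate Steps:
r(B, X) = I*√3 (r(B, X) = √(-2 - 1) = √(-3) = I*√3)
J = 838 (J = -7 + (26*130)/4 = -7 + (¼)*3380 = -7 + 845 = 838)
1/(W(r(2, -4)) + J) = 1/(I*√3 + 838) = 1/(838 + I*√3)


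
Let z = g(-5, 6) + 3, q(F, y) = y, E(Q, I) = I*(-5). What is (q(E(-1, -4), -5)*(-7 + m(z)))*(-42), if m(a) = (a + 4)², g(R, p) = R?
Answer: -630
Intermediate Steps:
E(Q, I) = -5*I
z = -2 (z = -5 + 3 = -2)
m(a) = (4 + a)²
(q(E(-1, -4), -5)*(-7 + m(z)))*(-42) = -5*(-7 + (4 - 2)²)*(-42) = -5*(-7 + 2²)*(-42) = -5*(-7 + 4)*(-42) = -5*(-3)*(-42) = 15*(-42) = -630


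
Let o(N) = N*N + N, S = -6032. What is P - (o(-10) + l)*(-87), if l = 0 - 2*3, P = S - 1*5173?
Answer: -3897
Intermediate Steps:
o(N) = N + N**2 (o(N) = N**2 + N = N + N**2)
P = -11205 (P = -6032 - 1*5173 = -6032 - 5173 = -11205)
l = -6 (l = 0 - 6 = -6)
P - (o(-10) + l)*(-87) = -11205 - (-10*(1 - 10) - 6)*(-87) = -11205 - (-10*(-9) - 6)*(-87) = -11205 - (90 - 6)*(-87) = -11205 - 84*(-87) = -11205 - 1*(-7308) = -11205 + 7308 = -3897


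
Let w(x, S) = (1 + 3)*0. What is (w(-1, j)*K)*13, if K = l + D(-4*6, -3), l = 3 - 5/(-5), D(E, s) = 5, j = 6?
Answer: 0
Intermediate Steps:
l = 4 (l = 3 - 5*(-1)/5 = 3 - 1*(-1) = 3 + 1 = 4)
w(x, S) = 0 (w(x, S) = 4*0 = 0)
K = 9 (K = 4 + 5 = 9)
(w(-1, j)*K)*13 = (0*9)*13 = 0*13 = 0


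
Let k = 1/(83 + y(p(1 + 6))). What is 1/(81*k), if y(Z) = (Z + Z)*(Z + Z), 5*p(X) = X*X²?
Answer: 52519/225 ≈ 233.42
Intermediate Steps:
p(X) = X³/5 (p(X) = (X*X²)/5 = X³/5)
y(Z) = 4*Z² (y(Z) = (2*Z)*(2*Z) = 4*Z²)
k = 25/472671 (k = 1/(83 + 4*((1 + 6)³/5)²) = 1/(83 + 4*((⅕)*7³)²) = 1/(83 + 4*((⅕)*343)²) = 1/(83 + 4*(343/5)²) = 1/(83 + 4*(117649/25)) = 1/(83 + 470596/25) = 1/(472671/25) = 25/472671 ≈ 5.2891e-5)
1/(81*k) = 1/(81*(25/472671)) = 1/(225/52519) = 52519/225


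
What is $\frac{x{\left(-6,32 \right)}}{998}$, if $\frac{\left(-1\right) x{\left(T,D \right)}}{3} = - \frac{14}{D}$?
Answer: $\frac{21}{15968} \approx 0.0013151$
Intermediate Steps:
$x{\left(T,D \right)} = \frac{42}{D}$ ($x{\left(T,D \right)} = - 3 \left(- \frac{14}{D}\right) = \frac{42}{D}$)
$\frac{x{\left(-6,32 \right)}}{998} = \frac{42 \cdot \frac{1}{32}}{998} = 42 \cdot \frac{1}{32} \cdot \frac{1}{998} = \frac{21}{16} \cdot \frac{1}{998} = \frac{21}{15968}$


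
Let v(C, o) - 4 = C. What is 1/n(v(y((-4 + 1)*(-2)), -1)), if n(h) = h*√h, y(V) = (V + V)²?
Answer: √37/10952 ≈ 0.00055540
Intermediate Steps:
y(V) = 4*V² (y(V) = (2*V)² = 4*V²)
v(C, o) = 4 + C
n(h) = h^(3/2)
1/n(v(y((-4 + 1)*(-2)), -1)) = 1/((4 + 4*((-4 + 1)*(-2))²)^(3/2)) = 1/((4 + 4*(-3*(-2))²)^(3/2)) = 1/((4 + 4*6²)^(3/2)) = 1/((4 + 4*36)^(3/2)) = 1/((4 + 144)^(3/2)) = 1/(148^(3/2)) = 1/(296*√37) = √37/10952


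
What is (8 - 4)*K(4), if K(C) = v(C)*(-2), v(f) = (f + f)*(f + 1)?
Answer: -320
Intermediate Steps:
v(f) = 2*f*(1 + f) (v(f) = (2*f)*(1 + f) = 2*f*(1 + f))
K(C) = -4*C*(1 + C) (K(C) = (2*C*(1 + C))*(-2) = -4*C*(1 + C))
(8 - 4)*K(4) = (8 - 4)*(-4*4*(1 + 4)) = 4*(-4*4*5) = 4*(-80) = -320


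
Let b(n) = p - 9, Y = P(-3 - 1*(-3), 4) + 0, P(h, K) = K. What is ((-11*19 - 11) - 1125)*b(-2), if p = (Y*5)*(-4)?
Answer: 119705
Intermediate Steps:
Y = 4 (Y = 4 + 0 = 4)
p = -80 (p = (4*5)*(-4) = 20*(-4) = -80)
b(n) = -89 (b(n) = -80 - 9 = -89)
((-11*19 - 11) - 1125)*b(-2) = ((-11*19 - 11) - 1125)*(-89) = ((-209 - 11) - 1125)*(-89) = (-220 - 1125)*(-89) = -1345*(-89) = 119705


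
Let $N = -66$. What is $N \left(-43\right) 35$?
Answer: $99330$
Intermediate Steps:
$N \left(-43\right) 35 = \left(-66\right) \left(-43\right) 35 = 2838 \cdot 35 = 99330$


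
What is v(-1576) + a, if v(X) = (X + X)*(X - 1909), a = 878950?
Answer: 11863670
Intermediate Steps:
v(X) = 2*X*(-1909 + X) (v(X) = (2*X)*(-1909 + X) = 2*X*(-1909 + X))
v(-1576) + a = 2*(-1576)*(-1909 - 1576) + 878950 = 2*(-1576)*(-3485) + 878950 = 10984720 + 878950 = 11863670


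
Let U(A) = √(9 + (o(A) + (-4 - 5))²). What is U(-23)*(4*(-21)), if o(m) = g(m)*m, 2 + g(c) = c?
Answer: -84*√320365 ≈ -47545.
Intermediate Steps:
g(c) = -2 + c
o(m) = m*(-2 + m) (o(m) = (-2 + m)*m = m*(-2 + m))
U(A) = √(9 + (-9 + A*(-2 + A))²) (U(A) = √(9 + (A*(-2 + A) + (-4 - 5))²) = √(9 + (A*(-2 + A) - 9)²) = √(9 + (-9 + A*(-2 + A))²))
U(-23)*(4*(-21)) = √(9 + (-9 - 23*(-2 - 23))²)*(4*(-21)) = √(9 + (-9 - 23*(-25))²)*(-84) = √(9 + (-9 + 575)²)*(-84) = √(9 + 566²)*(-84) = √(9 + 320356)*(-84) = √320365*(-84) = -84*√320365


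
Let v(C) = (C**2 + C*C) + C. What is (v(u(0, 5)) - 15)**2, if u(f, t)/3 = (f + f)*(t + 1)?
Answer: 225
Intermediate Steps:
u(f, t) = 6*f*(1 + t) (u(f, t) = 3*((f + f)*(t + 1)) = 3*((2*f)*(1 + t)) = 3*(2*f*(1 + t)) = 6*f*(1 + t))
v(C) = C + 2*C**2 (v(C) = (C**2 + C**2) + C = 2*C**2 + C = C + 2*C**2)
(v(u(0, 5)) - 15)**2 = ((6*0*(1 + 5))*(1 + 2*(6*0*(1 + 5))) - 15)**2 = ((6*0*6)*(1 + 2*(6*0*6)) - 15)**2 = (0*(1 + 2*0) - 15)**2 = (0*(1 + 0) - 15)**2 = (0*1 - 15)**2 = (0 - 15)**2 = (-15)**2 = 225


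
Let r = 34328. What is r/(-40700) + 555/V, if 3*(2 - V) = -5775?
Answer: -10890389/19607225 ≈ -0.55543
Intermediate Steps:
V = 1927 (V = 2 - 1/3*(-5775) = 2 + 1925 = 1927)
r/(-40700) + 555/V = 34328/(-40700) + 555/1927 = 34328*(-1/40700) + 555*(1/1927) = -8582/10175 + 555/1927 = -10890389/19607225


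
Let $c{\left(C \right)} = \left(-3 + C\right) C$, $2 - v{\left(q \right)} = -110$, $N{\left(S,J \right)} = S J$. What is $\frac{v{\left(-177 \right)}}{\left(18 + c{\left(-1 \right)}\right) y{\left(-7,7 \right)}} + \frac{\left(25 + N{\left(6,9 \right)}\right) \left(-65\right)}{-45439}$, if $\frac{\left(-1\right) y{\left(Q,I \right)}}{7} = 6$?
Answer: $- \frac{12301}{1499487} \approx -0.0082035$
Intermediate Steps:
$N{\left(S,J \right)} = J S$
$y{\left(Q,I \right)} = -42$ ($y{\left(Q,I \right)} = \left(-7\right) 6 = -42$)
$v{\left(q \right)} = 112$ ($v{\left(q \right)} = 2 - -110 = 2 + 110 = 112$)
$c{\left(C \right)} = C \left(-3 + C\right)$
$\frac{v{\left(-177 \right)}}{\left(18 + c{\left(-1 \right)}\right) y{\left(-7,7 \right)}} + \frac{\left(25 + N{\left(6,9 \right)}\right) \left(-65\right)}{-45439} = \frac{112}{\left(18 - \left(-3 - 1\right)\right) \left(-42\right)} + \frac{\left(25 + 9 \cdot 6\right) \left(-65\right)}{-45439} = \frac{112}{\left(18 - -4\right) \left(-42\right)} + \left(25 + 54\right) \left(-65\right) \left(- \frac{1}{45439}\right) = \frac{112}{\left(18 + 4\right) \left(-42\right)} + 79 \left(-65\right) \left(- \frac{1}{45439}\right) = \frac{112}{22 \left(-42\right)} - - \frac{5135}{45439} = \frac{112}{-924} + \frac{5135}{45439} = 112 \left(- \frac{1}{924}\right) + \frac{5135}{45439} = - \frac{4}{33} + \frac{5135}{45439} = - \frac{12301}{1499487}$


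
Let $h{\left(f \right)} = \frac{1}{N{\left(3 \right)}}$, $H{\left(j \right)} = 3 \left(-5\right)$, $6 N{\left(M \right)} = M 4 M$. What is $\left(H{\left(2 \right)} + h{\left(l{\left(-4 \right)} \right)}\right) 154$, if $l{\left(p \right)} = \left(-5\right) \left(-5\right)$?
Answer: $- \frac{6853}{3} \approx -2284.3$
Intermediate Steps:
$N{\left(M \right)} = \frac{2 M^{2}}{3}$ ($N{\left(M \right)} = \frac{M 4 M}{6} = \frac{4 M M}{6} = \frac{4 M^{2}}{6} = \frac{2 M^{2}}{3}$)
$H{\left(j \right)} = -15$
$l{\left(p \right)} = 25$
$h{\left(f \right)} = \frac{1}{6}$ ($h{\left(f \right)} = \frac{1}{\frac{2}{3} \cdot 3^{2}} = \frac{1}{\frac{2}{3} \cdot 9} = \frac{1}{6}$)
$\left(H{\left(2 \right)} + h{\left(l{\left(-4 \right)} \right)}\right) 154 = \left(-15 + \frac{1}{6}\right) 154 = \left(- \frac{89}{6}\right) 154 = - \frac{6853}{3}$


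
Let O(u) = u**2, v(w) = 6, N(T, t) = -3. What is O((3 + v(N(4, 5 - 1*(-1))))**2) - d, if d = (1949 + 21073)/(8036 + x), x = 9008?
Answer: 55901331/8522 ≈ 6559.6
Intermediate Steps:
d = 11511/8522 (d = (1949 + 21073)/(8036 + 9008) = 23022/17044 = 23022*(1/17044) = 11511/8522 ≈ 1.3507)
O((3 + v(N(4, 5 - 1*(-1))))**2) - d = ((3 + 6)**2)**2 - 1*11511/8522 = (9**2)**2 - 11511/8522 = 81**2 - 11511/8522 = 6561 - 11511/8522 = 55901331/8522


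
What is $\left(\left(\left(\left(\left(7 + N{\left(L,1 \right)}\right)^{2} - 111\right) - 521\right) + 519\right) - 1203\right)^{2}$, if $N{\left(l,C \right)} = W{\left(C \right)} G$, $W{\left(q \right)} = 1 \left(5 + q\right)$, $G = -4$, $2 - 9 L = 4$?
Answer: $1054729$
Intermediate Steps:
$L = - \frac{2}{9}$ ($L = \frac{2}{9} - \frac{4}{9} = - \frac{2}{9} \approx -0.22222$)
$W{\left(q \right)} = 5 + q$
$N{\left(l,C \right)} = -20 - 4 C$ ($N{\left(l,C \right)} = \left(5 + C\right) \left(-4\right) = -20 - 4 C$)
$\left(\left(\left(\left(\left(7 + N{\left(L,1 \right)}\right)^{2} - 111\right) - 521\right) + 519\right) - 1203\right)^{2} = \left(\left(\left(\left(\left(7 - 24\right)^{2} - 111\right) - 521\right) + 519\right) - 1203\right)^{2} = \left(\left(\left(\left(\left(-17\right)^{2} - 111\right) - 521\right) + 519\right) - 1203\right)^{2} = \left(\left(\left(\left(289 - 111\right) - 521\right) + 519\right) - 1203\right)^{2} = \left(\left(\left(178 - 521\right) + 519\right) - 1203\right)^{2} = \left(\left(-343 + 519\right) - 1203\right)^{2} = \left(176 - 1203\right)^{2} = \left(-1027\right)^{2} = 1054729$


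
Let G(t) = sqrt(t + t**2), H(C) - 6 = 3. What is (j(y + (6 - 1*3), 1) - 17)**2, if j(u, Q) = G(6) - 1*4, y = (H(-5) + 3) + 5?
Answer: (21 - sqrt(42))**2 ≈ 210.81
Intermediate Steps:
H(C) = 9 (H(C) = 6 + 3 = 9)
y = 17 (y = (9 + 3) + 5 = 12 + 5 = 17)
j(u, Q) = -4 + sqrt(42) (j(u, Q) = sqrt(6*(1 + 6)) - 1*4 = sqrt(6*7) - 4 = sqrt(42) - 4 = -4 + sqrt(42))
(j(y + (6 - 1*3), 1) - 17)**2 = ((-4 + sqrt(42)) - 17)**2 = (-21 + sqrt(42))**2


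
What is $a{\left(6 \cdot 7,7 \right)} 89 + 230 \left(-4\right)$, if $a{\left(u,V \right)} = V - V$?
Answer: $-920$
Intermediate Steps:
$a{\left(u,V \right)} = 0$
$a{\left(6 \cdot 7,7 \right)} 89 + 230 \left(-4\right) = 0 \cdot 89 + 230 \left(-4\right) = 0 - 920 = -920$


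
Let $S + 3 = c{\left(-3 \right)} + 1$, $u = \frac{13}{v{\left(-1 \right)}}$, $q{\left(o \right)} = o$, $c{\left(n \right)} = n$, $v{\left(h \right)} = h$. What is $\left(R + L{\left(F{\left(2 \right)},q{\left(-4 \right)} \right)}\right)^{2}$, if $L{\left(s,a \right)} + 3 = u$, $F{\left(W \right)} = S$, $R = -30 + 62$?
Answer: $256$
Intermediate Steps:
$R = 32$
$u = -13$ ($u = \frac{13}{-1} = 13 \left(-1\right) = -13$)
$S = -5$ ($S = -3 + \left(-3 + 1\right) = -3 - 2 = -5$)
$F{\left(W \right)} = -5$
$L{\left(s,a \right)} = -16$ ($L{\left(s,a \right)} = -3 - 13 = -16$)
$\left(R + L{\left(F{\left(2 \right)},q{\left(-4 \right)} \right)}\right)^{2} = \left(32 - 16\right)^{2} = 16^{2} = 256$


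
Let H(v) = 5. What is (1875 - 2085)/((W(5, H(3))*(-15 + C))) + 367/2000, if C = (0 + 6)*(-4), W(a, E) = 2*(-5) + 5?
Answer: -23229/26000 ≈ -0.89342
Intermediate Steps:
W(a, E) = -5 (W(a, E) = -10 + 5 = -5)
C = -24 (C = 6*(-4) = -24)
(1875 - 2085)/((W(5, H(3))*(-15 + C))) + 367/2000 = (1875 - 2085)/((-5*(-15 - 24))) + 367/2000 = -210/((-5*(-39))) + 367*(1/2000) = -210/195 + 367/2000 = -210*1/195 + 367/2000 = -14/13 + 367/2000 = -23229/26000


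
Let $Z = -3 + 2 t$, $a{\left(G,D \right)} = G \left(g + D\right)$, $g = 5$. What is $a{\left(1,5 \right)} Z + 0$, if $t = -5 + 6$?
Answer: $-10$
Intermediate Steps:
$t = 1$
$a{\left(G,D \right)} = G \left(5 + D\right)$
$Z = -1$ ($Z = -3 + 2 \cdot 1 = -3 + 2 = -1$)
$a{\left(1,5 \right)} Z + 0 = 1 \left(5 + 5\right) \left(-1\right) + 0 = 1 \cdot 10 \left(-1\right) + 0 = 10 \left(-1\right) + 0 = -10 + 0 = -10$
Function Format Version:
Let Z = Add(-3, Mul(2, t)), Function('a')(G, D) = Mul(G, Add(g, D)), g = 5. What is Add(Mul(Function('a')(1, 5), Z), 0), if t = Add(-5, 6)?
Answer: -10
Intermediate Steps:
t = 1
Function('a')(G, D) = Mul(G, Add(5, D))
Z = -1 (Z = Add(-3, Mul(2, 1)) = Add(-3, 2) = -1)
Add(Mul(Function('a')(1, 5), Z), 0) = Add(Mul(Mul(1, Add(5, 5)), -1), 0) = Add(Mul(Mul(1, 10), -1), 0) = Add(Mul(10, -1), 0) = Add(-10, 0) = -10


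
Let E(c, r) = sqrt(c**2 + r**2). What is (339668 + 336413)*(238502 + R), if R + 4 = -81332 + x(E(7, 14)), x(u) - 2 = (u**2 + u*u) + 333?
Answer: 106814713271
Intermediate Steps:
x(u) = 335 + 2*u**2 (x(u) = 2 + ((u**2 + u*u) + 333) = 2 + ((u**2 + u**2) + 333) = 2 + (2*u**2 + 333) = 2 + (333 + 2*u**2) = 335 + 2*u**2)
R = -80511 (R = -4 + (-81332 + (335 + 2*(sqrt(7**2 + 14**2))**2)) = -4 + (-81332 + (335 + 2*(sqrt(49 + 196))**2)) = -4 + (-81332 + (335 + 2*(sqrt(245))**2)) = -4 + (-81332 + (335 + 2*(7*sqrt(5))**2)) = -4 + (-81332 + (335 + 2*245)) = -4 + (-81332 + (335 + 490)) = -4 + (-81332 + 825) = -4 - 80507 = -80511)
(339668 + 336413)*(238502 + R) = (339668 + 336413)*(238502 - 80511) = 676081*157991 = 106814713271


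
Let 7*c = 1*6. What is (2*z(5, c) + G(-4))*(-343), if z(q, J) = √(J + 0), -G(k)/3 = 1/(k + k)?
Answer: -1029/8 - 98*√42 ≈ -763.74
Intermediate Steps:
c = 6/7 (c = (1*6)/7 = (⅐)*6 = 6/7 ≈ 0.85714)
G(k) = -3/(2*k) (G(k) = -3/(k + k) = -3*1/(2*k) = -3/(2*k))
z(q, J) = √J
(2*z(5, c) + G(-4))*(-343) = (2*√(6/7) - 3/2/(-4))*(-343) = (2*(√42/7) - 3/2*(-¼))*(-343) = (2*√42/7 + 3/8)*(-343) = (3/8 + 2*√42/7)*(-343) = -1029/8 - 98*√42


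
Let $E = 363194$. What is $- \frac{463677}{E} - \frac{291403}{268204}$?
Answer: $- \frac{6057785455}{2563423252} \approx -2.3632$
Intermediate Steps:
$- \frac{463677}{E} - \frac{291403}{268204} = - \frac{463677}{363194} - \frac{291403}{268204} = \left(-463677\right) \frac{1}{363194} - \frac{15337}{14116} = - \frac{463677}{363194} - \frac{15337}{14116} = - \frac{6057785455}{2563423252}$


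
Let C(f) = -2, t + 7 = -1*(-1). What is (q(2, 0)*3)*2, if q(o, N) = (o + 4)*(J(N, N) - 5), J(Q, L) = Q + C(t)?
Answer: -252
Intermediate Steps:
t = -6 (t = -7 - 1*(-1) = -7 + 1 = -6)
J(Q, L) = -2 + Q (J(Q, L) = Q - 2 = -2 + Q)
q(o, N) = (-7 + N)*(4 + o) (q(o, N) = (o + 4)*((-2 + N) - 5) = (4 + o)*(-7 + N) = (-7 + N)*(4 + o))
(q(2, 0)*3)*2 = ((-28 - 7*2 + 4*0 + 0*2)*3)*2 = ((-28 - 14 + 0 + 0)*3)*2 = -42*3*2 = -126*2 = -252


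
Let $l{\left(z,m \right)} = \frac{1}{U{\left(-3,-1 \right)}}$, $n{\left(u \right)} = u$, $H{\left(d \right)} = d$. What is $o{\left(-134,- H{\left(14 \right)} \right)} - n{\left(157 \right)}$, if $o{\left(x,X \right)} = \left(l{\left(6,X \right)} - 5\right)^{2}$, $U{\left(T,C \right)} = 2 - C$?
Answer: $- \frac{1217}{9} \approx -135.22$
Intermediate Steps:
$l{\left(z,m \right)} = \frac{1}{3}$ ($l{\left(z,m \right)} = \frac{1}{2 - -1} = \frac{1}{2 + 1} = \frac{1}{3}$)
$o{\left(x,X \right)} = \frac{196}{9}$ ($o{\left(x,X \right)} = \left(\frac{1}{3} - 5\right)^{2} = \left(- \frac{14}{3}\right)^{2} = \frac{196}{9}$)
$o{\left(-134,- H{\left(14 \right)} \right)} - n{\left(157 \right)} = \frac{196}{9} - 157 = - \frac{1217}{9}$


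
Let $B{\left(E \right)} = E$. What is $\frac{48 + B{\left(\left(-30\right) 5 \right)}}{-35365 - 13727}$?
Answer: $\frac{17}{8182} \approx 0.0020777$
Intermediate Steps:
$\frac{48 + B{\left(\left(-30\right) 5 \right)}}{-35365 - 13727} = \frac{48 - 150}{-35365 - 13727} = \frac{48 - 150}{-49092} = \left(-102\right) \left(- \frac{1}{49092}\right) = \frac{17}{8182}$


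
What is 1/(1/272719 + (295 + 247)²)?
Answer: 272719/80115024317 ≈ 3.4041e-6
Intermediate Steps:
1/(1/272719 + (295 + 247)²) = 1/(1/272719 + 542²) = 1/(1/272719 + 293764) = 1/(80115024317/272719) = 272719/80115024317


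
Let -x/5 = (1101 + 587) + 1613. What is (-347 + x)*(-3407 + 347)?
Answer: 51567120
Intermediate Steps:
x = -16505 (x = -5*((1101 + 587) + 1613) = -5*(1688 + 1613) = -5*3301 = -16505)
(-347 + x)*(-3407 + 347) = (-347 - 16505)*(-3407 + 347) = -16852*(-3060) = 51567120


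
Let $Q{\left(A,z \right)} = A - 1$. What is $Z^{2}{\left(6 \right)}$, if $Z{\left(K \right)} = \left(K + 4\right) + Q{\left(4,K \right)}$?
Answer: $169$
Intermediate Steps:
$Q{\left(A,z \right)} = -1 + A$ ($Q{\left(A,z \right)} = A - 1 = -1 + A$)
$Z{\left(K \right)} = 7 + K$ ($Z{\left(K \right)} = \left(K + 4\right) + \left(-1 + 4\right) = \left(4 + K\right) + 3 = 7 + K$)
$Z^{2}{\left(6 \right)} = \left(7 + 6\right)^{2} = 13^{2} = 169$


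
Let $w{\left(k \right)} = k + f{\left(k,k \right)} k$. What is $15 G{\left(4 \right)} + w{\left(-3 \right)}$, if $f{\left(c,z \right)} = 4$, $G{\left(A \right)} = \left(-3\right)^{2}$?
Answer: $120$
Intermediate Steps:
$G{\left(A \right)} = 9$
$w{\left(k \right)} = 5 k$ ($w{\left(k \right)} = k + 4 k = 5 k$)
$15 G{\left(4 \right)} + w{\left(-3 \right)} = 15 \cdot 9 + 5 \left(-3\right) = 135 - 15 = 120$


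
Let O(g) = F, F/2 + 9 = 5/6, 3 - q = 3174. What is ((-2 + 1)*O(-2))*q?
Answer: -51793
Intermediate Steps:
q = -3171 (q = 3 - 1*3174 = 3 - 3174 = -3171)
F = -49/3 (F = -18 + 2*(5/6) = -18 + 5/3 = -49/3 ≈ -16.333)
O(g) = -49/3
((-2 + 1)*O(-2))*q = ((-2 + 1)*(-49/3))*(-3171) = -1*(-49/3)*(-3171) = (49/3)*(-3171) = -51793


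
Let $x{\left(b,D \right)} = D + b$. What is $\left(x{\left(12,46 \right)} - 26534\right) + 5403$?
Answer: $-21073$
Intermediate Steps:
$\left(x{\left(12,46 \right)} - 26534\right) + 5403 = \left(\left(46 + 12\right) - 26534\right) + 5403 = \left(58 - 26534\right) + 5403 = -26476 + 5403 = -21073$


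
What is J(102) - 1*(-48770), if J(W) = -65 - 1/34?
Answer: 1655969/34 ≈ 48705.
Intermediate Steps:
J(W) = -2211/34 (J(W) = -65 - 1*1/34 = -65 - 1/34 = -2211/34)
J(102) - 1*(-48770) = -2211/34 - 1*(-48770) = -2211/34 + 48770 = 1655969/34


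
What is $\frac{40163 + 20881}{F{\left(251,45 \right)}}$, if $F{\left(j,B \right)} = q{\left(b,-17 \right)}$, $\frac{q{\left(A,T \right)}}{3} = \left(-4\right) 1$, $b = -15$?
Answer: $-5087$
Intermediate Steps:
$q{\left(A,T \right)} = -12$ ($q{\left(A,T \right)} = 3 \left(\left(-4\right) 1\right) = 3 \left(-4\right) = -12$)
$F{\left(j,B \right)} = -12$
$\frac{40163 + 20881}{F{\left(251,45 \right)}} = \frac{40163 + 20881}{-12} = 61044 \left(- \frac{1}{12}\right) = -5087$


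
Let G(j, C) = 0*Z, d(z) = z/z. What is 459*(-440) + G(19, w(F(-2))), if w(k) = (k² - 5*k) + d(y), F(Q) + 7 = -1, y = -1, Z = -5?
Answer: -201960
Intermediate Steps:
F(Q) = -8 (F(Q) = -7 - 1 = -8)
d(z) = 1
w(k) = 1 + k² - 5*k (w(k) = (k² - 5*k) + 1 = 1 + k² - 5*k)
G(j, C) = 0 (G(j, C) = 0*(-5) = 0)
459*(-440) + G(19, w(F(-2))) = 459*(-440) + 0 = -201960 + 0 = -201960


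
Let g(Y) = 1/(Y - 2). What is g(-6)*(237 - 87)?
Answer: -75/4 ≈ -18.750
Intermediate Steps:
g(Y) = 1/(-2 + Y)
g(-6)*(237 - 87) = (237 - 87)/(-2 - 6) = 150/(-8) = -1/8*150 = -75/4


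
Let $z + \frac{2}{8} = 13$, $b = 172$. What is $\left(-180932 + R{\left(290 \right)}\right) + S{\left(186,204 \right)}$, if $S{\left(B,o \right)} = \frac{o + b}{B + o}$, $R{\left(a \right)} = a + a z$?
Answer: $- \frac{69007979}{390} \approx -1.7694 \cdot 10^{5}$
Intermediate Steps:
$z = \frac{51}{4}$ ($z = - \frac{1}{4} + 13 = \frac{51}{4} \approx 12.75$)
$R{\left(a \right)} = \frac{55 a}{4}$ ($R{\left(a \right)} = a + a \frac{51}{4} = a + \frac{51 a}{4} = \frac{55 a}{4}$)
$S{\left(B,o \right)} = \frac{172 + o}{B + o}$ ($S{\left(B,o \right)} = \frac{o + 172}{B + o} = \frac{172 + o}{B + o}$)
$\left(-180932 + R{\left(290 \right)}\right) + S{\left(186,204 \right)} = \left(-180932 + \frac{55}{4} \cdot 290\right) + \frac{172 + 204}{186 + 204} = \left(-180932 + \frac{7975}{2}\right) + \frac{1}{390} \cdot 376 = - \frac{353889}{2} + \frac{1}{390} \cdot 376 = - \frac{353889}{2} + \frac{188}{195} = - \frac{69007979}{390}$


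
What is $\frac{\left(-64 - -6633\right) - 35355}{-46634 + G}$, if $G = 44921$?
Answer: $\frac{28786}{1713} \approx 16.804$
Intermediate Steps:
$\frac{\left(-64 - -6633\right) - 35355}{-46634 + G} = \frac{\left(-64 - -6633\right) - 35355}{-46634 + 44921} = \frac{\left(-64 + 6633\right) - 35355}{-1713} = \left(6569 - 35355\right) \left(- \frac{1}{1713}\right) = \left(-28786\right) \left(- \frac{1}{1713}\right) = \frac{28786}{1713}$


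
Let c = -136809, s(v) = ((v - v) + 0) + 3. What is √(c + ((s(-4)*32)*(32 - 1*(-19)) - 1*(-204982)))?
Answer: √73069 ≈ 270.31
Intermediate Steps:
s(v) = 3 (s(v) = (0 + 0) + 3 = 0 + 3 = 3)
√(c + ((s(-4)*32)*(32 - 1*(-19)) - 1*(-204982))) = √(-136809 + ((3*32)*(32 - 1*(-19)) - 1*(-204982))) = √(-136809 + (96*(32 + 19) + 204982)) = √(-136809 + (96*51 + 204982)) = √(-136809 + (4896 + 204982)) = √(-136809 + 209878) = √73069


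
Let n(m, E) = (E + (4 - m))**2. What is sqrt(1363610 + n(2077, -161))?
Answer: sqrt(6354366) ≈ 2520.8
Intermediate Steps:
n(m, E) = (4 + E - m)**2
sqrt(1363610 + n(2077, -161)) = sqrt(1363610 + (4 - 161 - 1*2077)**2) = sqrt(1363610 + (4 - 161 - 2077)**2) = sqrt(1363610 + (-2234)**2) = sqrt(1363610 + 4990756) = sqrt(6354366)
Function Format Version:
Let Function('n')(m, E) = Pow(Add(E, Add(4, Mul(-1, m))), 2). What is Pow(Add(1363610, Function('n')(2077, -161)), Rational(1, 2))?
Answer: Pow(6354366, Rational(1, 2)) ≈ 2520.8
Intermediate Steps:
Function('n')(m, E) = Pow(Add(4, E, Mul(-1, m)), 2)
Pow(Add(1363610, Function('n')(2077, -161)), Rational(1, 2)) = Pow(Add(1363610, Pow(Add(4, -161, Mul(-1, 2077)), 2)), Rational(1, 2)) = Pow(Add(1363610, Pow(Add(4, -161, -2077), 2)), Rational(1, 2)) = Pow(Add(1363610, Pow(-2234, 2)), Rational(1, 2)) = Pow(Add(1363610, 4990756), Rational(1, 2)) = Pow(6354366, Rational(1, 2))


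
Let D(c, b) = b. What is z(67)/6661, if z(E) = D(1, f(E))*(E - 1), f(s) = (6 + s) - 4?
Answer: 4554/6661 ≈ 0.68368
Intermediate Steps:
f(s) = 2 + s
z(E) = (-1 + E)*(2 + E) (z(E) = (2 + E)*(E - 1) = (2 + E)*(-1 + E) = (-1 + E)*(2 + E))
z(67)/6661 = ((-1 + 67)*(2 + 67))/6661 = (66*69)*(1/6661) = 4554*(1/6661) = 4554/6661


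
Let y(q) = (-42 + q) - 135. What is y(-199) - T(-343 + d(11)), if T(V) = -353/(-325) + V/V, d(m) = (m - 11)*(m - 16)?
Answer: -122878/325 ≈ -378.09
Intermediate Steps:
d(m) = (-16 + m)*(-11 + m) (d(m) = (-11 + m)*(-16 + m) = (-16 + m)*(-11 + m))
y(q) = -177 + q
T(V) = 678/325 (T(V) = -353*(-1/325) + 1 = 353/325 + 1 = 678/325)
y(-199) - T(-343 + d(11)) = (-177 - 199) - 1*678/325 = -376 - 678/325 = -122878/325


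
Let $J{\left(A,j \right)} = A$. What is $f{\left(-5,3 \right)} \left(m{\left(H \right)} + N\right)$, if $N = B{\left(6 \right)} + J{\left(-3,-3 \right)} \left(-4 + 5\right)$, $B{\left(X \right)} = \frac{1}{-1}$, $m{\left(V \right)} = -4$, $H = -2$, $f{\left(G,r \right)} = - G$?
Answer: $-40$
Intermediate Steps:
$B{\left(X \right)} = -1$
$N = -4$ ($N = -1 - 3 \left(-4 + 5\right) = -1 - 3 = -4$)
$f{\left(-5,3 \right)} \left(m{\left(H \right)} + N\right) = \left(-1\right) \left(-5\right) \left(-4 - 4\right) = 5 \left(-8\right) = -40$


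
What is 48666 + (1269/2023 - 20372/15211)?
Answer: 213931584043/4395979 ≈ 48665.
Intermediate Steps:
48666 + (1269/2023 - 20372/15211) = 48666 - 3129971/4395979 = 213931584043/4395979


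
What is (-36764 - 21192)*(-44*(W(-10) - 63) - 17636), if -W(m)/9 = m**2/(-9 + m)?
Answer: 18662759296/19 ≈ 9.8225e+8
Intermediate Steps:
W(m) = -9*m**2/(-9 + m)
(-36764 - 21192)*(-44*(W(-10) - 63) - 17636) = (-36764 - 21192)*(-44*(-9*(-10)**2/(-9 - 10) - 63) - 17636) = -57956*(-44*(-9*100/(-19) - 63) - 17636) = -57956*(-44*(-9*100*(-1/19) - 63) - 17636) = -57956*(-44*(900/19 - 63) - 17636) = -57956*(-44*(-297/19) - 17636) = -57956*(13068/19 - 17636) = -57956*(-322016/19) = 18662759296/19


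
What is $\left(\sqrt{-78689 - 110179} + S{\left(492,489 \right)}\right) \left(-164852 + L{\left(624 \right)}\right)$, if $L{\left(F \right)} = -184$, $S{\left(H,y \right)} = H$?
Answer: $-81197712 - 330072 i \sqrt{47217} \approx -8.1198 \cdot 10^{7} - 7.1723 \cdot 10^{7} i$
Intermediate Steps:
$\left(\sqrt{-78689 - 110179} + S{\left(492,489 \right)}\right) \left(-164852 + L{\left(624 \right)}\right) = \left(\sqrt{-78689 - 110179} + 492\right) \left(-164852 - 184\right) = \left(\sqrt{-188868} + 492\right) \left(-165036\right) = \left(2 i \sqrt{47217} + 492\right) \left(-165036\right) = \left(492 + 2 i \sqrt{47217}\right) \left(-165036\right) = -81197712 - 330072 i \sqrt{47217}$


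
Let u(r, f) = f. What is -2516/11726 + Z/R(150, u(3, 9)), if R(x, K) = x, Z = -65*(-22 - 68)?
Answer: 227399/5863 ≈ 38.785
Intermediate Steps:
Z = 5850 (Z = -65*(-90) = 5850)
-2516/11726 + Z/R(150, u(3, 9)) = -2516/11726 + 5850/150 = -2516*1/11726 + 5850*(1/150) = -1258/5863 + 39 = 227399/5863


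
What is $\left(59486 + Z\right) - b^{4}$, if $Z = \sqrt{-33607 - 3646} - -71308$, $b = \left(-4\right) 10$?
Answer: $-2429206 + i \sqrt{37253} \approx -2.4292 \cdot 10^{6} + 193.01 i$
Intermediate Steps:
$b = -40$
$Z = 71308 + i \sqrt{37253}$ ($Z = \sqrt{-37253} + 71308 = i \sqrt{37253} + 71308 = 71308 + i \sqrt{37253} \approx 71308.0 + 193.01 i$)
$\left(59486 + Z\right) - b^{4} = \left(59486 + \left(71308 + i \sqrt{37253}\right)\right) - \left(-40\right)^{4} = \left(130794 + i \sqrt{37253}\right) - 2560000 = -2429206 + i \sqrt{37253}$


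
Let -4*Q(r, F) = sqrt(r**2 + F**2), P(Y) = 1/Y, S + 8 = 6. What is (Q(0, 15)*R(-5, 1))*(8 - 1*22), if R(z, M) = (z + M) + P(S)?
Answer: -945/4 ≈ -236.25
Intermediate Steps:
S = -2 (S = -8 + 6 = -2)
Q(r, F) = -sqrt(F**2 + r**2)/4 (Q(r, F) = -sqrt(r**2 + F**2)/4 = -sqrt(F**2 + r**2)/4)
R(z, M) = -1/2 + M + z (R(z, M) = (z + M) + 1/(-2) = (M + z) - 1/2 = -1/2 + M + z)
(Q(0, 15)*R(-5, 1))*(8 - 1*22) = ((-sqrt(15**2 + 0**2)/4)*(-1/2 + 1 - 5))*(8 - 1*22) = (-sqrt(225 + 0)/4*(-9/2))*(8 - 22) = (-sqrt(225)/4*(-9/2))*(-14) = (-1/4*15*(-9/2))*(-14) = -15/4*(-9/2)*(-14) = (135/8)*(-14) = -945/4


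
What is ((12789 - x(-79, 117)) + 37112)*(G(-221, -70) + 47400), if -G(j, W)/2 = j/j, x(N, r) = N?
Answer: 2368952040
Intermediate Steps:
G(j, W) = -2 (G(j, W) = -2*j/j = -2*1 = -2)
((12789 - x(-79, 117)) + 37112)*(G(-221, -70) + 47400) = ((12789 - 1*(-79)) + 37112)*(-2 + 47400) = ((12789 + 79) + 37112)*47398 = (12868 + 37112)*47398 = 49980*47398 = 2368952040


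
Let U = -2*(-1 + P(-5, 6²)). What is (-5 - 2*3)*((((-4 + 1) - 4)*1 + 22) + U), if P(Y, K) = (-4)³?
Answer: -1595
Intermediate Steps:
P(Y, K) = -64
U = 130 (U = -2*(-1 - 64) = -2*(-65) = 130)
(-5 - 2*3)*((((-4 + 1) - 4)*1 + 22) + U) = (-5 - 2*3)*((((-4 + 1) - 4)*1 + 22) + 130) = (-5 - 6)*(((-3 - 4)*1 + 22) + 130) = -11*((-7*1 + 22) + 130) = -11*((-7 + 22) + 130) = -11*(15 + 130) = -11*145 = -1595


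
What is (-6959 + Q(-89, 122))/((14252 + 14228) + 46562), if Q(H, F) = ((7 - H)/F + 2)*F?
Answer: -6619/75042 ≈ -0.088204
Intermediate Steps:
Q(H, F) = F*(2 + (7 - H)/F) (Q(H, F) = ((7 - H)/F + 2)*F = (2 + (7 - H)/F)*F = F*(2 + (7 - H)/F))
(-6959 + Q(-89, 122))/((14252 + 14228) + 46562) = (-6959 + (7 - 1*(-89) + 2*122))/((14252 + 14228) + 46562) = (-6959 + (7 + 89 + 244))/(28480 + 46562) = (-6959 + 340)/75042 = -6619*1/75042 = -6619/75042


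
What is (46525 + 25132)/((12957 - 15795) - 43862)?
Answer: -71657/46700 ≈ -1.5344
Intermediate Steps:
(46525 + 25132)/((12957 - 15795) - 43862) = 71657/(-2838 - 43862) = 71657/(-46700) = 71657*(-1/46700) = -71657/46700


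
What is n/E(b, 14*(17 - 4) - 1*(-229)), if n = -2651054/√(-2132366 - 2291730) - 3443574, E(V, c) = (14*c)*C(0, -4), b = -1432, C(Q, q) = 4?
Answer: -573929/3836 + 189361*I*√276506/1818303456 ≈ -149.62 + 0.054762*I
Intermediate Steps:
E(V, c) = 56*c (E(V, c) = (14*c)*4 = 56*c)
n = -3443574 + 1325527*I*√276506/553012 (n = -2651054*(-I*√276506/1106024) - 3443574 = -(-1325527)*I*√276506/553012 - 3443574 = 1325527*I*√276506/553012 - 3443574 = -3443574 + 1325527*I*√276506/553012 ≈ -3.4436e+6 + 1260.4*I)
n/E(b, 14*(17 - 4) - 1*(-229)) = (-3443574 + 1325527*I*√276506/553012)/((56*(14*(17 - 4) - 1*(-229)))) = (-3443574 + 1325527*I*√276506/553012)/((56*(14*13 + 229))) = (-3443574 + 1325527*I*√276506/553012)/((56*(182 + 229))) = (-3443574 + 1325527*I*√276506/553012)/((56*411)) = (-3443574 + 1325527*I*√276506/553012)/23016 = (-3443574 + 1325527*I*√276506/553012)*(1/23016) = -573929/3836 + 189361*I*√276506/1818303456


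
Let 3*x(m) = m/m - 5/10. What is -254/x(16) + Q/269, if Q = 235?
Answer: -409721/269 ≈ -1523.1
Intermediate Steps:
x(m) = 1/6 (x(m) = (m/m - 5/10)/3 = (1 - 5*1/10)/3 = (1 - 1/2)/3 = (1/3)*(1/2) = 1/6)
-254/x(16) + Q/269 = -254/1/6 + 235/269 = -254*6 + 235*(1/269) = -1524 + 235/269 = -409721/269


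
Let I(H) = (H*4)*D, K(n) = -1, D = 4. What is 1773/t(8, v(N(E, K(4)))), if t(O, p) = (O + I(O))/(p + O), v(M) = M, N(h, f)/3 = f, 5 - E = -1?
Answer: 8865/136 ≈ 65.184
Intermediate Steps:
E = 6 (E = 5 - 1*(-1) = 5 + 1 = 6)
N(h, f) = 3*f
I(H) = 16*H (I(H) = (H*4)*4 = (4*H)*4 = 16*H)
t(O, p) = 17*O/(O + p) (t(O, p) = (O + 16*O)/(p + O) = (17*O)/(O + p) = 17*O/(O + p))
1773/t(8, v(N(E, K(4)))) = 1773/((17*8/(8 + 3*(-1)))) = 1773/((17*8/(8 - 3))) = 1773/((17*8/5)) = 1773/((17*8*(⅕))) = 1773/(136/5) = 1773*(5/136) = 8865/136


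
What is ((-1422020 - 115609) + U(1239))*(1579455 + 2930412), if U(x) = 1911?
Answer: -6925883929506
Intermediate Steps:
((-1422020 - 115609) + U(1239))*(1579455 + 2930412) = ((-1422020 - 115609) + 1911)*(1579455 + 2930412) = (-1537629 + 1911)*4509867 = -1535718*4509867 = -6925883929506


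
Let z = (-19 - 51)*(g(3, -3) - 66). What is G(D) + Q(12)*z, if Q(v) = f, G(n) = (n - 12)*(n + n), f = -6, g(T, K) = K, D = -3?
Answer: -28890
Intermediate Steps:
z = 4830 (z = (-19 - 51)*(-3 - 66) = -70*(-69) = 4830)
G(n) = 2*n*(-12 + n) (G(n) = (-12 + n)*(2*n) = 2*n*(-12 + n))
Q(v) = -6
G(D) + Q(12)*z = 2*(-3)*(-12 - 3) - 6*4830 = 2*(-3)*(-15) - 28980 = 90 - 28980 = -28890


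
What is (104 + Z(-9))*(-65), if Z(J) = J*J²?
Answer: 40625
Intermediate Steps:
Z(J) = J³
(104 + Z(-9))*(-65) = (104 + (-9)³)*(-65) = (104 - 729)*(-65) = -625*(-65) = 40625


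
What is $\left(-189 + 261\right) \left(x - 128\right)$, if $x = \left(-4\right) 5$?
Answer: $-10656$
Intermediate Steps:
$x = -20$
$\left(-189 + 261\right) \left(x - 128\right) = \left(-189 + 261\right) \left(-20 - 128\right) = 72 \left(-20 - 128\right) = 72 \left(-148\right) = -10656$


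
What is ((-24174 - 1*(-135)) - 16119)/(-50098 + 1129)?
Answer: 4462/5441 ≈ 0.82007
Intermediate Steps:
((-24174 - 1*(-135)) - 16119)/(-50098 + 1129) = ((-24174 + 135) - 16119)/(-48969) = (-24039 - 16119)*(-1/48969) = -40158*(-1/48969) = 4462/5441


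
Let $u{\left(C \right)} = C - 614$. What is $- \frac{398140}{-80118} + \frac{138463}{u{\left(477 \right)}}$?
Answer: $- \frac{5519416727}{5488083} \approx -1005.7$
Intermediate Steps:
$u{\left(C \right)} = -614 + C$
$- \frac{398140}{-80118} + \frac{138463}{u{\left(477 \right)}} = - \frac{398140}{-80118} + \frac{138463}{-614 + 477} = \left(-398140\right) \left(- \frac{1}{80118}\right) + \frac{138463}{-137} = \frac{199070}{40059} + 138463 \left(- \frac{1}{137}\right) = \frac{199070}{40059} - \frac{138463}{137} = - \frac{5519416727}{5488083}$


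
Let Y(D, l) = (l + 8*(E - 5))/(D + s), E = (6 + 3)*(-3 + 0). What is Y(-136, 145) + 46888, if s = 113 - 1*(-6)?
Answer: 797207/17 ≈ 46895.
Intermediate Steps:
s = 119 (s = 113 + 6 = 119)
E = -27 (E = 9*(-3) = -27)
Y(D, l) = (-256 + l)/(119 + D) (Y(D, l) = (l + 8*(-27 - 5))/(D + 119) = (l + 8*(-32))/(119 + D) = (l - 256)/(119 + D) = (-256 + l)/(119 + D))
Y(-136, 145) + 46888 = (-256 + 145)/(119 - 136) + 46888 = -111/(-17) + 46888 = -1/17*(-111) + 46888 = 111/17 + 46888 = 797207/17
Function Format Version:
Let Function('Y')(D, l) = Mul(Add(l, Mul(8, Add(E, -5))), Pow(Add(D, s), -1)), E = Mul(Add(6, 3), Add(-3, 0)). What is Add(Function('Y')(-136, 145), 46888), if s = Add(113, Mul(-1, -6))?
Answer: Rational(797207, 17) ≈ 46895.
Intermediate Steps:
s = 119 (s = Add(113, 6) = 119)
E = -27 (E = Mul(9, -3) = -27)
Function('Y')(D, l) = Mul(Pow(Add(119, D), -1), Add(-256, l)) (Function('Y')(D, l) = Mul(Add(l, Mul(8, Add(-27, -5))), Pow(Add(D, 119), -1)) = Mul(Add(l, Mul(8, -32)), Pow(Add(119, D), -1)) = Mul(Add(l, -256), Pow(Add(119, D), -1)) = Mul(Add(-256, l), Pow(Add(119, D), -1)) = Mul(Pow(Add(119, D), -1), Add(-256, l)))
Add(Function('Y')(-136, 145), 46888) = Add(Mul(Pow(Add(119, -136), -1), Add(-256, 145)), 46888) = Add(Mul(Pow(-17, -1), -111), 46888) = Add(Mul(Rational(-1, 17), -111), 46888) = Add(Rational(111, 17), 46888) = Rational(797207, 17)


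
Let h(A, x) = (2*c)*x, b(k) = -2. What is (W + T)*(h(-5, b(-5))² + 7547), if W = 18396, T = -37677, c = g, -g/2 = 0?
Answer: -145513707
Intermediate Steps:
g = 0 (g = -2*0 = 0)
c = 0
h(A, x) = 0 (h(A, x) = (2*0)*x = 0*x = 0)
(W + T)*(h(-5, b(-5))² + 7547) = (18396 - 37677)*(0² + 7547) = -19281*(0 + 7547) = -19281*7547 = -145513707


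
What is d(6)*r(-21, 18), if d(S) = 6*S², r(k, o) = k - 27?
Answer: -10368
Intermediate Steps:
r(k, o) = -27 + k
d(6)*r(-21, 18) = (6*6²)*(-27 - 21) = (6*36)*(-48) = 216*(-48) = -10368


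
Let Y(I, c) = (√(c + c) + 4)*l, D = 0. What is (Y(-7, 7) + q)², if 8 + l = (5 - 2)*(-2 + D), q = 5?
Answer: 5345 + 1428*√14 ≈ 10688.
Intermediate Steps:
l = -14 (l = -8 + (5 - 2)*(-2 + 0) = -8 + 3*(-2) = -8 - 6 = -14)
Y(I, c) = -56 - 14*√2*√c (Y(I, c) = (√(c + c) + 4)*(-14) = (√(2*c) + 4)*(-14) = (√2*√c + 4)*(-14) = (4 + √2*√c)*(-14) = -56 - 14*√2*√c)
(Y(-7, 7) + q)² = ((-56 - 14*√2*√7) + 5)² = ((-56 - 14*√14) + 5)² = (-51 - 14*√14)²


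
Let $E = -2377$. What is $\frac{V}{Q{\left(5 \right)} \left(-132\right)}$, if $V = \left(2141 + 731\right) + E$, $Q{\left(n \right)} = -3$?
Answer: $\frac{5}{4} \approx 1.25$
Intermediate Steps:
$V = 495$ ($V = \left(2141 + 731\right) - 2377 = 2872 - 2377 = 495$)
$\frac{V}{Q{\left(5 \right)} \left(-132\right)} = \frac{495}{\left(-3\right) \left(-132\right)} = \frac{495}{396} = 495 \cdot \frac{1}{396} = \frac{5}{4}$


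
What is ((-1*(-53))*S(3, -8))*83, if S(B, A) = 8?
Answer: 35192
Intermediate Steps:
((-1*(-53))*S(3, -8))*83 = (-1*(-53)*8)*83 = (53*8)*83 = 424*83 = 35192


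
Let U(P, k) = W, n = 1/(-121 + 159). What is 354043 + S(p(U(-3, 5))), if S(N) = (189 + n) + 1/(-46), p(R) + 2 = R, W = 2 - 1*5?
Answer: 154799386/437 ≈ 3.5423e+5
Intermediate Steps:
W = -3 (W = 2 - 5 = -3)
n = 1/38 ≈ 0.026316
U(P, k) = -3
p(R) = -2 + R
S(N) = 82595/437 (S(N) = (189 + 1/38) + 1/(-46) = 7183/38 - 1/46 = 82595/437)
354043 + S(p(U(-3, 5))) = 354043 + 82595/437 = 154799386/437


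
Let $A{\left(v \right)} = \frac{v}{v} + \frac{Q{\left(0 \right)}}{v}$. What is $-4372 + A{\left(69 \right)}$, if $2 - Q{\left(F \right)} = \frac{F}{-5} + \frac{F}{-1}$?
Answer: $- \frac{301597}{69} \approx -4371.0$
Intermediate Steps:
$Q{\left(F \right)} = 2 + \frac{6 F}{5}$ ($Q{\left(F \right)} = 2 - \left(\frac{F}{-5} + \frac{F}{-1}\right) = 2 - \left(F \left(- \frac{1}{5}\right) + F \left(-1\right)\right) = 2 - \left(- \frac{F}{5} - F\right) = 2 - - \frac{6 F}{5} = 2 + \frac{6 F}{5}$)
$A{\left(v \right)} = 1 + \frac{2}{v}$ ($A{\left(v \right)} = \frac{v}{v} + \frac{2 + \frac{6}{5} \cdot 0}{v} = 1 + \frac{2 + 0}{v} = 1 + \frac{2}{v}$)
$-4372 + A{\left(69 \right)} = -4372 + \frac{2 + 69}{69} = -4372 + \frac{1}{69} \cdot 71 = -4372 + \frac{71}{69} = - \frac{301597}{69}$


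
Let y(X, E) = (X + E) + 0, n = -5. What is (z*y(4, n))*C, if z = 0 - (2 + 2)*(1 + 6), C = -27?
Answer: -756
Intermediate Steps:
z = -28 (z = 0 - 4*7 = 0 - 1*28 = 0 - 28 = -28)
y(X, E) = E + X (y(X, E) = (E + X) + 0 = E + X)
(z*y(4, n))*C = -28*(-5 + 4)*(-27) = -28*(-1)*(-27) = 28*(-27) = -756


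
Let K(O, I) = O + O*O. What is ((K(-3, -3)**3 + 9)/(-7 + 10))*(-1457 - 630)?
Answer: -156525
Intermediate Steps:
K(O, I) = O + O**2
((K(-3, -3)**3 + 9)/(-7 + 10))*(-1457 - 630) = (((-3*(1 - 3))**3 + 9)/(-7 + 10))*(-1457 - 630) = (((-3*(-2))**3 + 9)/3)*(-2087) = ((6**3 + 9)/3)*(-2087) = ((216 + 9)/3)*(-2087) = ((1/3)*225)*(-2087) = 75*(-2087) = -156525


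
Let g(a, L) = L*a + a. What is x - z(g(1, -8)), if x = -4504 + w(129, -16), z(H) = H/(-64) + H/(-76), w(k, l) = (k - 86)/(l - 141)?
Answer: -859958401/190912 ≈ -4504.5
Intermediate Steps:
w(k, l) = (-86 + k)/(-141 + l)
g(a, L) = a + L*a
z(H) = -35*H/1216 (z(H) = H*(-1/64) + H*(-1/76) = -H/64 - H/76 = -35*H/1216)
x = -707171/157 (x = -4504 + (-86 + 129)/(-141 - 16) = -4504 + 43/(-157) = -4504 - 1/157*43 = -4504 - 43/157 = -707171/157 ≈ -4504.3)
x - z(g(1, -8)) = -707171/157 - (-35)*1*(1 - 8)/1216 = -707171/157 - (-35)*1*(-7)/1216 = -707171/157 - (-35)*(-7)/1216 = -707171/157 - 1*245/1216 = -707171/157 - 245/1216 = -859958401/190912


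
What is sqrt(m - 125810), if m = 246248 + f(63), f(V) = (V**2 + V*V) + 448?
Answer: 2*sqrt(32206) ≈ 358.92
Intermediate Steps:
f(V) = 448 + 2*V**2 (f(V) = (V**2 + V**2) + 448 = 2*V**2 + 448 = 448 + 2*V**2)
m = 254634 (m = 246248 + (448 + 2*63**2) = 246248 + (448 + 2*3969) = 246248 + (448 + 7938) = 246248 + 8386 = 254634)
sqrt(m - 125810) = sqrt(254634 - 125810) = sqrt(128824) = 2*sqrt(32206)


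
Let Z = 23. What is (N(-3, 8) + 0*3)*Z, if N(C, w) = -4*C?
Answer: 276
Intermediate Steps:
(N(-3, 8) + 0*3)*Z = (-4*(-3) + 0*3)*23 = (12 + 0)*23 = 12*23 = 276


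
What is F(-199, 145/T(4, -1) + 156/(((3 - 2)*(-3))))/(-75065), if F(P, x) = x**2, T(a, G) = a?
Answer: -3969/1201040 ≈ -0.0033046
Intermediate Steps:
F(-199, 145/T(4, -1) + 156/(((3 - 2)*(-3))))/(-75065) = (145/4 + 156/(((3 - 2)*(-3))))**2/(-75065) = (145*(1/4) + 156/((1*(-3))))**2*(-1/75065) = (145/4 + 156/(-3))**2*(-1/75065) = (145/4 + 156*(-1/3))**2*(-1/75065) = (145/4 - 52)**2*(-1/75065) = (-63/4)**2*(-1/75065) = (3969/16)*(-1/75065) = -3969/1201040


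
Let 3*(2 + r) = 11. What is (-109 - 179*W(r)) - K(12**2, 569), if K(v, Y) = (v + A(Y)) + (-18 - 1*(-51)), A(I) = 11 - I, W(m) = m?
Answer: -79/3 ≈ -26.333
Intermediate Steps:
r = 5/3 (r = -2 + (1/3)*11 = -2 + 11/3 = 5/3 ≈ 1.6667)
K(v, Y) = 44 + v - Y (K(v, Y) = (v + (11 - Y)) + (-18 - 1*(-51)) = (11 + v - Y) + (-18 + 51) = (11 + v - Y) + 33 = 44 + v - Y)
(-109 - 179*W(r)) - K(12**2, 569) = (-109 - 179*5/3) - (44 + 12**2 - 1*569) = (-109 - 895/3) - (44 + 144 - 569) = -1222/3 - 1*(-381) = -1222/3 + 381 = -79/3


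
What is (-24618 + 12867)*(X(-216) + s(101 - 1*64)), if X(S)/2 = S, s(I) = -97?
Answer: 6216279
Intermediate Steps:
X(S) = 2*S
(-24618 + 12867)*(X(-216) + s(101 - 1*64)) = (-24618 + 12867)*(2*(-216) - 97) = -11751*(-432 - 97) = -11751*(-529) = 6216279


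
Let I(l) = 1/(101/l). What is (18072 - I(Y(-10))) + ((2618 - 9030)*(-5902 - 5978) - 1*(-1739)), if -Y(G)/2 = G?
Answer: 7695631451/101 ≈ 7.6194e+7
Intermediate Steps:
Y(G) = -2*G
I(l) = l/101
(18072 - I(Y(-10))) + ((2618 - 9030)*(-5902 - 5978) - 1*(-1739)) = (18072 - (-2*(-10))/101) + ((2618 - 9030)*(-5902 - 5978) - 1*(-1739)) = (18072 - 20/101) + (-6412*(-11880) + 1739) = (18072 - 1*20/101) + (76174560 + 1739) = (18072 - 20/101) + 76176299 = 1825252/101 + 76176299 = 7695631451/101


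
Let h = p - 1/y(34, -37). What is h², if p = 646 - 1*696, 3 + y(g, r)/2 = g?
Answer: 9616201/3844 ≈ 2501.6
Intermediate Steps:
y(g, r) = -6 + 2*g
p = -50 (p = 646 - 696 = -50)
h = -3101/62 (h = -50 - 1/(-6 + 2*34) = -50 - 1/(-6 + 68) = -50 - 1/62 = -3101/62 ≈ -50.016)
h² = (-3101/62)² = 9616201/3844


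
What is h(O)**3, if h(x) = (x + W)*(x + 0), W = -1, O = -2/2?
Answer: 8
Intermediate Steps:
O = -1 (O = -2*1/2 = -1)
h(x) = x*(-1 + x) (h(x) = (x - 1)*(x + 0) = (-1 + x)*x = x*(-1 + x))
h(O)**3 = (-(-1 - 1))**3 = (-1*(-2))**3 = 2**3 = 8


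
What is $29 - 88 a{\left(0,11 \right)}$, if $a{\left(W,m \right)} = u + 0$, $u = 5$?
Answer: $-411$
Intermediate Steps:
$a{\left(W,m \right)} = 5$ ($a{\left(W,m \right)} = 5 + 0 = 5$)
$29 - 88 a{\left(0,11 \right)} = 29 - 440 = -411$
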